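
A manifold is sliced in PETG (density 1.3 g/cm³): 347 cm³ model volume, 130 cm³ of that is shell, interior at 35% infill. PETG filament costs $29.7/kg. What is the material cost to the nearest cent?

$7.95

Interior volume: 347 − 130 → 217 cm³.
Deposited infill: 0.35 × 217 → 75.95 cm³.
Total printed volume: 130 + 75.95 → 205.95 cm³.
Mass: 205.95 × 1.3 → 267.735 g.
At $29.7/kg: 267.735/1000 × 29.7 = $7.95.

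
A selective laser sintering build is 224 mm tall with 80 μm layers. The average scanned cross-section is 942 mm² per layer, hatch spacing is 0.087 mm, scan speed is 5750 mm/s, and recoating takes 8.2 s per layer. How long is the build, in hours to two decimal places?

7.84 hours

Layer count = ceil(224 / 0.08) = 2800.
Hatch length per layer = 942 / 0.087, so 10827.6 mm.
Laser time per layer: 10827.6 / 5750 → 1.8831 s.
Time per layer: 1.8831 + 8.2 → 10.0831 s.
2800 layers × 10.0831 s/layer = 28232.68 s, i.e. 7.84 hours.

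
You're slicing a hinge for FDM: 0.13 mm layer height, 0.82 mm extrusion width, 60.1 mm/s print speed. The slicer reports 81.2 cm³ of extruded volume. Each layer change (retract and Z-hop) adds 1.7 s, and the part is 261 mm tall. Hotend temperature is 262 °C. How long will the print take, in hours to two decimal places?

4.47 hours

Bead cross-section = 0.13 × 0.82 = 0.1066 mm².
Path length: 81200 mm³ / 0.1066 mm² → 761726.1 mm.
Extrusion time: 761726.1 / 60.1 → 12674.3 s.
Layers = ⌈261/0.13⌉ = 2008.
Z-hop total = 2008 × 1.7, so 3413.6 s.
Altogether 12674.3 + 3413.6 = 16087.9 s, i.e. 4.47 hours.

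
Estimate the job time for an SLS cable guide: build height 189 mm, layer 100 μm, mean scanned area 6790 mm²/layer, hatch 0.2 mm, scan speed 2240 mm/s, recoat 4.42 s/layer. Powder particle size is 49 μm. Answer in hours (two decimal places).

10.28 hours

Layer count = ceil(189 / 0.1) = 1890.
Per-layer scan distance: 6790 / 0.2 → 33950 mm.
Per-layer scan time = 33950 / 2240, so 15.1563 s.
Layer cycle = 15.1563 + 4.42, so 19.5763 s.
Total: 1890 × 19.5763 s = 36999.207 s → 10.28 hours.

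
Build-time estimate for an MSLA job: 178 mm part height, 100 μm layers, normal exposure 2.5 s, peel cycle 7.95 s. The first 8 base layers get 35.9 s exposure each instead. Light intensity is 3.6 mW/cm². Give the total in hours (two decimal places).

Layer count = ceil(178 / 0.1) = 1780.
Base layers = 8 × (35.9 + 7.95) = 350.8 s.
Remaining layers = 1772 × (2.5 + 7.95) = 18517.4 s.
Total = 350.8 + 18517.4 = 18868.2 s = 5.24 hours.

5.24 hours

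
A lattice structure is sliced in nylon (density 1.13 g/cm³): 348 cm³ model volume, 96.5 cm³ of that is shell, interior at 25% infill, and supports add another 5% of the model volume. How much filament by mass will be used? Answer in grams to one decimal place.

Interior volume = 348 − 96.5 = 251.5 cm³.
Infill deposited = 0.25 × 251.5 = 62.875 cm³.
Support = 0.05 × 348 = 17.4 cm³.
Total extruded = 96.5 + 62.875 + 17.4, so 176.775 cm³.
Mass = 176.775 × 1.13, so 199.75575 g.

199.8 g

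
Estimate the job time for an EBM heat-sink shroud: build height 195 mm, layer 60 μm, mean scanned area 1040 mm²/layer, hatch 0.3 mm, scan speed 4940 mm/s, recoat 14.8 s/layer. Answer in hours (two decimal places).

13.99 hours

Number of layers: 195 / 0.06 → 3250 (rounded up).
Per-layer scan distance = 1040 / 0.3, so 3466.7 mm.
Per-layer scan time = 3466.7 / 4940, so 0.7018 s.
Per-layer time = 0.7018 + 14.8, so 15.5018 s.
3250 layers × 15.5018 s/layer = 50380.85 s, i.e. 13.99 hours.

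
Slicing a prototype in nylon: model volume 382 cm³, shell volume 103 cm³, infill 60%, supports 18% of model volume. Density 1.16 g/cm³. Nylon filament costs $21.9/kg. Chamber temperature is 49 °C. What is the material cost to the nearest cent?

$8.62

Interior volume = 382 − 103, so 279 cm³.
Deposited infill = 0.60 × 279, so 167.4 cm³.
Support: 0.18 × 382 → 68.76 cm³.
Total extruded: 103 + 167.4 + 68.76 → 339.16 cm³.
Mass = 339.16 × 1.16, so 393.4256 g.
At $21.9/kg: 393.4256/1000 × 21.9 = $8.62.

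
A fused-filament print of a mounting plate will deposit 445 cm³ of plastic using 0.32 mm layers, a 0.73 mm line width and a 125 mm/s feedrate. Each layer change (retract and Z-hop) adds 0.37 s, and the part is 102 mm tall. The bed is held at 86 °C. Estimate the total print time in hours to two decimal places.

4.27 hours

Line area = 0.32 × 0.73, so 0.2336 mm².
Total extruded path = 445000/0.2336 = 1904965.8 mm.
Extrusion time: 1904965.8 / 125 → 15239.7 s.
Layer count = ceil(102 / 0.32) = 319.
Z-hop total: 319 × 0.37 → 118.03 s.
Altogether 15239.7 + 118.03 = 15357.73 s, i.e. 4.27 hours.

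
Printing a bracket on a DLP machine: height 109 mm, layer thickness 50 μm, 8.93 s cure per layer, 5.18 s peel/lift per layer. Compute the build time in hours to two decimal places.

8.54 hours

Layers = ⌈109/0.05⌉ = 2180.
Each layer takes: 8.93 + 5.18 → 14.11 s.
Build time: 2180 × 14.11 s = 30759.8 s, i.e. 8.54 hours.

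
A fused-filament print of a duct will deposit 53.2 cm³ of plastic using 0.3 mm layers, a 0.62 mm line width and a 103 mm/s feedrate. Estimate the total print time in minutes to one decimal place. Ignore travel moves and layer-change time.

Extrusion cross-section: 0.3 × 0.62 → 0.186 mm².
Toolpath length = 53.2 cm³ / 0.186 mm² = 53200 / 0.186 = 286021.5 mm.
Print-move time = 286021.5 / 103, so 2776.9 s.
Converting: 2776.9 s = 46.3 minutes.

46.3 minutes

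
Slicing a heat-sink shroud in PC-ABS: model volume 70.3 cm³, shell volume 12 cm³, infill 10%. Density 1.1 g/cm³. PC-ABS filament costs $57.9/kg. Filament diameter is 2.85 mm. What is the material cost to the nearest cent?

$1.14

Volume inside the shell = 70.3 − 12, so 58.3 cm³.
Infill deposited = 0.10 × 58.3, so 5.83 cm³.
Total printed volume = 12 + 5.83, so 17.83 cm³.
Mass = 17.83 × 1.1, so 19.613 g.
At $57.9/kg: 19.613/1000 × 57.9 = $1.14.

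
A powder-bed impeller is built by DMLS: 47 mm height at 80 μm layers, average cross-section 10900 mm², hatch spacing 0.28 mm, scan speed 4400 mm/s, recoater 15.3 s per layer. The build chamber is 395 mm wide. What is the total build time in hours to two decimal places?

Layer count = ceil(47 / 0.08) = 588.
Hatch length per layer = 10900 / 0.28 = 38928.6 mm.
Per-layer scan time: 38928.6 / 4400 → 8.8474 s.
Time per layer: 8.8474 + 15.3 → 24.1474 s.
588 layers × 24.1474 s/layer = 14198.6712 s, i.e. 3.94 hours.

3.94 hours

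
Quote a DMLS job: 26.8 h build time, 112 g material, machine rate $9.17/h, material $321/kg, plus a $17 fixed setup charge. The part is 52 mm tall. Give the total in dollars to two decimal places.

$298.71

Machine-time cost = 9.17 × 26.8, so $245.756.
Material charge = 321 × 112/1000 = $35.952.
Total = 245.756 + 35.952 + 17 = 298.708 ≈ $298.71.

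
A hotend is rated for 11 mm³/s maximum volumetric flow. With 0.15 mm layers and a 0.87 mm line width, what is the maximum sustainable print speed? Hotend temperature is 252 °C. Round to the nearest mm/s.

Bead cross-section = 0.15 × 0.87 = 0.1305 mm².
Max speed = 11 / 0.1305 = 84.29 ≈ 84 mm/s.

84 mm/s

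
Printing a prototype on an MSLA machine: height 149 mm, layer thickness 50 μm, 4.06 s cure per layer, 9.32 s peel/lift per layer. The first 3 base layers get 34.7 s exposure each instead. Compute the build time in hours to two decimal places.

Number of layers: 149 / 0.05 → 2980 (rounded up).
Burn-in layers: 3 × (34.7 + 9.32) → 132.06 s.
Remaining layers: 2977 × (4.06 + 9.32) → 39832.26 s.
Sum: 132.06 + 39832.26 = 39964.32 s → 11.10 hours.

11.10 hours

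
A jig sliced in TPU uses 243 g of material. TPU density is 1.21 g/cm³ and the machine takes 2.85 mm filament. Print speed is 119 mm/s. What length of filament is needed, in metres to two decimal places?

Volume = 243 g / 1.21 g·cm⁻³ = 200.8264 cm³ = 200826.4 mm³.
Cross-section of 2.85 mm filament: π·(2.85/2)² = 6.3794 mm².
L = V/A = 200826.4/6.3794 = 31480.45 mm → 31.48 m.

31.48 m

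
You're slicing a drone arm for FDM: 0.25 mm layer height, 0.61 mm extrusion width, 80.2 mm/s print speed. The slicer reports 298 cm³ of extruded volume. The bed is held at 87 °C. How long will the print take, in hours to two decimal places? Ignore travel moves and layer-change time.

Line area = 0.25 × 0.61 = 0.1525 mm².
Toolpath length = 298 cm³ / 0.1525 mm² = 298000 / 0.1525 = 1954098.4 mm.
Extrusion time = 1954098.4 / 80.2, so 24365.3 s.
24365.3 s = 6.77 hours.

6.77 hours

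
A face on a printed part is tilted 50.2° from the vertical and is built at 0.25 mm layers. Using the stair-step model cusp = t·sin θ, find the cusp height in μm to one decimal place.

192.1 μm

h_c = t·sin θ = 0.25 × 0.7683 = 0.192075 mm (192.1 μm).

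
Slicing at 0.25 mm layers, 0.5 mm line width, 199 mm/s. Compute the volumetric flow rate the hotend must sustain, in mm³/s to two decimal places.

24.88

A = 0.25 × 0.5 = 0.125 mm².
Q = v·A = 199 × 0.125 = 24.88 mm³/s.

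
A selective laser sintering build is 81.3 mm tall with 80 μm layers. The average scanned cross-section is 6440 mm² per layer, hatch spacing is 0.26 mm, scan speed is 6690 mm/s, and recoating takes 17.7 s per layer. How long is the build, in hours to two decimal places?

Layer count = ceil(81.3 / 0.08) = 1017.
Scan path per layer: 6440 / 0.26 → 24769.2 mm.
Per-layer scan time: 24769.2 / 6690 → 3.7024 s.
Time per layer = 3.7024 + 17.7, so 21.4024 s.
1017 layers × 21.4024 s/layer = 21766.2408 s, i.e. 6.05 hours.

6.05 hours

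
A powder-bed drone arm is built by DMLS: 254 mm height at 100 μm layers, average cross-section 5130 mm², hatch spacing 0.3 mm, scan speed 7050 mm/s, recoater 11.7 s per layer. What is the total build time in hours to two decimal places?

9.97 hours

Layer count = ceil(254 / 0.1) = 2540.
Hatch length per layer = 5130 / 0.3 = 17100 mm.
Laser time per layer = 17100 / 7050, so 2.4255 s.
Layer cycle = 2.4255 + 11.7 = 14.1255 s.
Build time = 2540 × 14.1255 = 35878.77 s = 9.97 hours.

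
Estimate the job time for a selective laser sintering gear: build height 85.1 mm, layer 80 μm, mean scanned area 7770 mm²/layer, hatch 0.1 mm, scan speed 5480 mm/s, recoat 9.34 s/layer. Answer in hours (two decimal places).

Layers = ⌈85.1/0.08⌉ = 1064.
Scan path per layer: 7770 / 0.1 → 77700 mm.
Laser time per layer = 77700 / 5480 = 14.1788 s.
Layer cycle = 14.1788 + 9.34 = 23.5188 s.
1064 layers × 23.5188 s/layer = 25024.0032 s, i.e. 6.95 hours.

6.95 hours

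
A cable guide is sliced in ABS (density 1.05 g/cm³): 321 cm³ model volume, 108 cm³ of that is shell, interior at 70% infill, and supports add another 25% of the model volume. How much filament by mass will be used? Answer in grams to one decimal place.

Volume inside the shell = 321 − 108 = 213 cm³.
Deposited infill = 0.70 × 213 = 149.1 cm³.
Support = 0.25 × 321, so 80.25 cm³.
Total extruded = 108 + 149.1 + 80.25 = 337.35 cm³.
Mass = 337.35 × 1.05 = 354.2175 g.

354.2 g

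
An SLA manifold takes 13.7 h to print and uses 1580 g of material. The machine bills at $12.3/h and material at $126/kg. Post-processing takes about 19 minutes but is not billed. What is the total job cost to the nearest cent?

Machine cost: 12.3 × 13.7 → $168.51.
Material charge = 126 × 1580/1000, so $199.08.
Job cost: 168.51 + 199.08 = $367.59.

$367.59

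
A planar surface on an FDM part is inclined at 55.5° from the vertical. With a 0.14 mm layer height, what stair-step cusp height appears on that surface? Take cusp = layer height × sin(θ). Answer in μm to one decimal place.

115.4 μm

Cusp = layer height × sin(55.5°) = 0.14 × 0.8241 = 0.115374 mm = 115.4 μm.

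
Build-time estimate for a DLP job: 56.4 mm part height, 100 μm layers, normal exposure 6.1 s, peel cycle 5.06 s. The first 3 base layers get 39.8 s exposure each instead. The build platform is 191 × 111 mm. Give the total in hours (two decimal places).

Number of layers: 56.4 / 0.1 → 564 (rounded up).
Bottom layers = 3 × (39.8 + 5.06) = 134.58 s.
Regular layers = 561 × (6.1 + 5.06) = 6260.76 s.
Total = 134.58 + 6260.76 = 6395.34 s = 1.78 hours.

1.78 hours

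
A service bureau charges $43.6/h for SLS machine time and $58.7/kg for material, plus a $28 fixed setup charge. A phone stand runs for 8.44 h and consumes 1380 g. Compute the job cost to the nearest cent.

Machine cost = 43.6 × 8.44 = $367.984.
Material cost = 58.7 × 1380/1000 = $81.006.
Adding setup: 367.984 + 81.006 + 28 → $476.99.

$476.99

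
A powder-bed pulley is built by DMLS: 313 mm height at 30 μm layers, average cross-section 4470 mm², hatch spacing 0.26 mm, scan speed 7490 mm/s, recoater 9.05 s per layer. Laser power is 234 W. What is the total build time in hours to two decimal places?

Layers = ⌈313/0.03⌉ = 10434.
Per-layer scan distance = 4470 / 0.26 = 17192.3 mm.
Laser time per layer = 17192.3 / 7490, so 2.2954 s.
Per-layer time: 2.2954 + 9.05 → 11.3454 s.
10434 layers × 11.3454 s/layer = 118377.9036 s, i.e. 32.88 hours.

32.88 hours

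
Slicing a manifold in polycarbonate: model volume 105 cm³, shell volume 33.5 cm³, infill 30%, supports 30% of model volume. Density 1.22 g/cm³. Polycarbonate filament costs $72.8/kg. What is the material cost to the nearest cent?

$7.68

Infill region: 105 − 33.5 → 71.5 cm³.
Infill deposited = 0.30 × 71.5, so 21.45 cm³.
Support: 0.30 × 105 → 31.5 cm³.
Total extruded: 33.5 + 21.45 + 31.5 → 86.45 cm³.
Mass = 86.45 × 1.22 = 105.469 g.
Cost = 105.469 g / 1000 × $72.8/kg = $7.68.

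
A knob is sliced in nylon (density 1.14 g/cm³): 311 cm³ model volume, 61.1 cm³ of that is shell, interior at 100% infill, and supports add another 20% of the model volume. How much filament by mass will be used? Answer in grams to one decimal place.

Interior volume: 311 − 61.1 → 249.9 cm³.
Deposited infill: 1.00 × 249.9 → 249.9 cm³.
Support = 0.20 × 311 = 62.2 cm³.
Total printed volume = 61.1 + 249.9 + 62.2, so 373.2 cm³.
Mass: 373.2 × 1.14 → 425.448 g.

425.4 g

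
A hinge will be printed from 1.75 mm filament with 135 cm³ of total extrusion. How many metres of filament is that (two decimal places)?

56.13 m

Filament cross-section = π × (1.75/2)² = 2.4053 mm².
Length = 135 cm³ / 2.4053 mm² = 135000 / 2.4053 = 56126.05 mm = 56.13 m.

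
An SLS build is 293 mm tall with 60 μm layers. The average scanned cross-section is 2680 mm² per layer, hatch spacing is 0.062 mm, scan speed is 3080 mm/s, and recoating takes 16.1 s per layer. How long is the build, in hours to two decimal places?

40.88 hours

Layers = ⌈293/0.06⌉ = 4884.
Per-layer scan distance = 2680 / 0.062, so 43225.8 mm.
Scan time per layer: 43225.8 / 3080 → 14.0344 s.
Time per layer = 14.0344 + 16.1 = 30.1344 s.
Build time = 4884 × 30.1344 = 147176.4096 s = 40.88 hours.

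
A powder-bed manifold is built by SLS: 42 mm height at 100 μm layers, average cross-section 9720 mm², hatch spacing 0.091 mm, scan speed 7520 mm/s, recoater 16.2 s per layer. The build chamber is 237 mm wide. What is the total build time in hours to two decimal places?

Number of layers: 42 / 0.1 → 420 (rounded up).
Per-layer scan distance = 9720 / 0.091, so 106813.2 mm.
Scan time per layer = 106813.2 / 7520, so 14.2039 s.
Layer cycle = 14.2039 + 16.2 = 30.4039 s.
Total: 420 × 30.4039 s = 12769.638 s → 3.55 hours.

3.55 hours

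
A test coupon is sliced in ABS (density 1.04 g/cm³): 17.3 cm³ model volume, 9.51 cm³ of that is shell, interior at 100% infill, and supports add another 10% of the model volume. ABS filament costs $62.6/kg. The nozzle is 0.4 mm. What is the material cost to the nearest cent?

$1.24

Volume inside the shell = 17.3 − 9.51 = 7.79 cm³.
Infill volume: 1.00 × 7.79 → 7.79 cm³.
Support = 0.10 × 17.3, so 1.73 cm³.
Deposited volume = 9.51 + 7.79 + 1.73 = 19.03 cm³.
Mass = 19.03 × 1.04 = 19.7912 g.
Cost = 19.7912 g / 1000 × $62.6/kg = $1.24.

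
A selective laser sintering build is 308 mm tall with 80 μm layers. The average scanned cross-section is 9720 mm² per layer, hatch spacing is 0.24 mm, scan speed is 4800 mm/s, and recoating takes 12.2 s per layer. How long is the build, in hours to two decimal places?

22.07 hours

Number of layers: 308 / 0.08 → 3850 (rounded up).
Scan path per layer: 9720 / 0.24 → 40500 mm.
Per-layer scan time = 40500 / 4800 = 8.4375 s.
Layer cycle = 8.4375 + 12.2 = 20.6375 s.
Build time = 3850 × 20.6375 = 79454.375 s = 22.07 hours.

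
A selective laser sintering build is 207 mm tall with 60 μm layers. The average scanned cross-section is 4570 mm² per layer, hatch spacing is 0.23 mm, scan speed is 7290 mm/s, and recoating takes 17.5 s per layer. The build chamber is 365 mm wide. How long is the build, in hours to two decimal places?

19.38 hours

Layers = ⌈207/0.06⌉ = 3450.
Scan path per layer = 4570 / 0.23 = 19869.6 mm.
Laser time per layer: 19869.6 / 7290 → 2.7256 s.
Per-layer time = 2.7256 + 17.5, so 20.2256 s.
Build time = 3450 × 20.2256 = 69778.32 s = 19.38 hours.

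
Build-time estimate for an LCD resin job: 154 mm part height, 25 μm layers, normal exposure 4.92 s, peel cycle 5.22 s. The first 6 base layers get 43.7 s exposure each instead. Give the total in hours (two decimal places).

Number of layers: 154 / 0.025 → 6160 (rounded up).
Base layers = 6 × (43.7 + 5.22), so 293.52 s.
Remaining layers = 6154 × (4.92 + 5.22) = 62401.56 s.
Sum: 293.52 + 62401.56 = 62695.08 s → 17.42 hours.

17.42 hours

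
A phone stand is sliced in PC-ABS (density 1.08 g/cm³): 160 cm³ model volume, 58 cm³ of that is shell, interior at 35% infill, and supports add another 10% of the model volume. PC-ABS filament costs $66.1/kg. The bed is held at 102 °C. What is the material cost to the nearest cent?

Interior volume: 160 − 58 → 102 cm³.
Deposited infill = 0.35 × 102, so 35.7 cm³.
Support: 0.10 × 160 → 16 cm³.
Deposited volume = 58 + 35.7 + 16, so 109.7 cm³.
Mass = 109.7 × 1.08, so 118.476 g.
At $66.1/kg: 118.476/1000 × 66.1 = $7.83.

$7.83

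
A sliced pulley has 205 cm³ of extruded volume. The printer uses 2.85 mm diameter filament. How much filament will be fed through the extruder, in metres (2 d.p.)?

Cross-section of 2.85 mm filament: π·(2.85/2)² = 6.3794 mm².
Length = 205 cm³ / 6.3794 mm² = 205000 / 6.3794 = 32134.68 mm = 32.13 m.

32.13 m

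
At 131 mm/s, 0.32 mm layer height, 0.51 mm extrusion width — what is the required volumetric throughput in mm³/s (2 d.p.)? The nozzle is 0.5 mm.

21.38

Bead cross-section: 0.32 × 0.51 → 0.1632 mm².
Q = v·A = 131 × 0.1632 = 21.38 mm³/s.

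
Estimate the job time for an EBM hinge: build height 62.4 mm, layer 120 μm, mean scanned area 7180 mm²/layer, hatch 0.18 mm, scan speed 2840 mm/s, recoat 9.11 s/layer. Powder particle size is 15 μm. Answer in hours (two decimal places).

3.34 hours

Layers = ⌈62.4/0.12⌉ = 520.
Hatch length per layer = 7180 / 0.18 = 39888.9 mm.
Scan time per layer = 39888.9 / 2840, so 14.0454 s.
Layer cycle: 14.0454 + 9.11 → 23.1554 s.
520 layers × 23.1554 s/layer = 12040.808 s, i.e. 3.34 hours.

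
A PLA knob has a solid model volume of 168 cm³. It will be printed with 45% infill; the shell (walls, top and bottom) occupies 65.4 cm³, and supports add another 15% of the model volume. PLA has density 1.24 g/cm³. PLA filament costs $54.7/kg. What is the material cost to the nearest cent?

$9.28

Volume inside the shell = 168 − 65.4, so 102.6 cm³.
Infill volume: 0.45 × 102.6 → 46.17 cm³.
Support = 0.15 × 168 = 25.2 cm³.
Total extruded: 65.4 + 46.17 + 25.2 → 136.77 cm³.
Mass = 136.77 × 1.24, so 169.5948 g.
At $54.7/kg: 169.5948/1000 × 54.7 = $9.28.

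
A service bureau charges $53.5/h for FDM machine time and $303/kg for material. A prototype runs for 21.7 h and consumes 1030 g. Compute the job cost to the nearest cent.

Machine cost = 53.5 × 21.7 = $1160.95.
Feedstock cost: 303 × 1030/1000 → $312.09.
Job cost: 1160.95 + 312.09 = $1473.04.

$1473.04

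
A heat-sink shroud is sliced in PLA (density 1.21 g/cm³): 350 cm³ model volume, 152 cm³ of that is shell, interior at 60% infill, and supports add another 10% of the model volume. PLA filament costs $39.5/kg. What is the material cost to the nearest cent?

$14.62

Infill region = 350 − 152, so 198 cm³.
Infill volume: 0.60 × 198 → 118.8 cm³.
Support = 0.10 × 350 = 35 cm³.
Total extruded = 152 + 118.8 + 35 = 305.8 cm³.
Mass: 305.8 × 1.21 → 370.018 g.
At $39.5/kg: 370.018/1000 × 39.5 = $14.62.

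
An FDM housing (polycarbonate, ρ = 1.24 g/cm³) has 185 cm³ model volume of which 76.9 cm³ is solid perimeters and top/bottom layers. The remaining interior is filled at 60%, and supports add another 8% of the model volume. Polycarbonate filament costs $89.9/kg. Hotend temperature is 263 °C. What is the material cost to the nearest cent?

Interior volume: 185 − 76.9 → 108.1 cm³.
Infill volume = 0.60 × 108.1, so 64.86 cm³.
Support = 0.08 × 185, so 14.8 cm³.
Total printed volume = 76.9 + 64.86 + 14.8, so 156.56 cm³.
Mass = 156.56 × 1.24, so 194.1344 g.
Cost = 194.1344 g / 1000 × $89.9/kg = $17.45.

$17.45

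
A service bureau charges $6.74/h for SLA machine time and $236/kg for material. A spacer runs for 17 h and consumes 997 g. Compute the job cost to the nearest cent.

Machine cost: 6.74 × 17 → $114.58.
Feedstock cost = 236 × 997/1000 = $235.292.
Total = 114.58 + 235.292 = 349.872 ≈ $349.87.

$349.87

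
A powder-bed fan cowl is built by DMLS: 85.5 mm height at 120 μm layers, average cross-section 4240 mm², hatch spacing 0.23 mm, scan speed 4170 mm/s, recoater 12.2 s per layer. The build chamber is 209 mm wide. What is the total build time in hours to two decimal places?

3.29 hours

Layers = ⌈85.5/0.12⌉ = 713.
Scan path per layer: 4240 / 0.23 → 18434.8 mm.
Per-layer scan time = 18434.8 / 4170, so 4.4208 s.
Time per layer = 4.4208 + 12.2, so 16.6208 s.
Build time = 713 × 16.6208 = 11850.6304 s = 3.29 hours.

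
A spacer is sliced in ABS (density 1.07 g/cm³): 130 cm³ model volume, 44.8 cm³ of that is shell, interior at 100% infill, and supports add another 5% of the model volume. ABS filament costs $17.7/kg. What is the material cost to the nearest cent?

Infill region: 130 − 44.8 → 85.2 cm³.
Infill volume = 1.00 × 85.2 = 85.2 cm³.
Support: 0.05 × 130 → 6.5 cm³.
Total extruded = 44.8 + 85.2 + 6.5 = 136.5 cm³.
Mass = 136.5 × 1.07, so 146.055 g.
At $17.7/kg: 146.055/1000 × 17.7 = $2.59.

$2.59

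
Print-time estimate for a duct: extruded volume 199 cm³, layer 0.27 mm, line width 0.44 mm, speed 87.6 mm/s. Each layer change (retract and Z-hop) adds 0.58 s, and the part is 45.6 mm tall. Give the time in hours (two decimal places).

5.34 hours

Bead cross-section = 0.27 × 0.44 = 0.1188 mm².
Toolpath length = 199 cm³ / 0.1188 mm² = 199000 / 0.1188 = 1675084.2 mm.
Print-move time: 1675084.2 / 87.6 → 19122 s.
Number of layers: 45.6 / 0.27 → 169 (rounded up).
Non-print overhead = 169 × 0.58 = 98.02 s.
Altogether 19122 + 98.02 = 19220.02 s, i.e. 5.34 hours.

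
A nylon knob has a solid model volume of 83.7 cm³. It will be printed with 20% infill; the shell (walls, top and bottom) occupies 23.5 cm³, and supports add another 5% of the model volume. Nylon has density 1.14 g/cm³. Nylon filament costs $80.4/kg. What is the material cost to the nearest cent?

$3.64

Infill region = 83.7 − 23.5 = 60.2 cm³.
Deposited infill = 0.20 × 60.2 = 12.04 cm³.
Support: 0.05 × 83.7 → 4.185 cm³.
Deposited volume = 23.5 + 12.04 + 4.185, so 39.725 cm³.
Mass = 39.725 × 1.14 = 45.2865 g.
Cost = 45.2865 g / 1000 × $80.4/kg = $3.64.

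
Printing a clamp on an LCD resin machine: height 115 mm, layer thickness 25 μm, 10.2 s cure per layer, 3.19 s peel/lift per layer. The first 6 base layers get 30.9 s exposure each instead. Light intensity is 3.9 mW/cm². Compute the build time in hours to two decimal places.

17.14 hours

Layers = ⌈115/0.025⌉ = 4600.
Base layers = 6 × (30.9 + 3.19), so 204.54 s.
Remaining layers = 4594 × (10.2 + 3.19), so 61513.66 s.
Sum: 204.54 + 61513.66 = 61718.2 s → 17.14 hours.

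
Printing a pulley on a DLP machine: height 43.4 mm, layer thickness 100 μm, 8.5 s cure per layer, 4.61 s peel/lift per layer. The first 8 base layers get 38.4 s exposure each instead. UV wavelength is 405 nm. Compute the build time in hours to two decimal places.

Layers = ⌈43.4/0.1⌉ = 434.
Burn-in layers = 8 × (38.4 + 4.61), so 344.08 s.
Remaining layers = 426 × (8.5 + 4.61), so 5584.86 s.
Sum: 344.08 + 5584.86 = 5928.94 s → 1.65 hours.

1.65 hours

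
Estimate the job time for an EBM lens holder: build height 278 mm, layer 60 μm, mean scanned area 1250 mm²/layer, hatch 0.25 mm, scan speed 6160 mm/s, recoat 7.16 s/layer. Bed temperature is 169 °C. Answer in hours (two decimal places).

10.26 hours

Number of layers: 278 / 0.06 → 4634 (rounded up).
Hatch length per layer = 1250 / 0.25 = 5000 mm.
Per-layer scan time = 5000 / 6160, so 0.8117 s.
Time per layer: 0.8117 + 7.16 → 7.9717 s.
Build time = 4634 × 7.9717 = 36940.8578 s = 10.26 hours.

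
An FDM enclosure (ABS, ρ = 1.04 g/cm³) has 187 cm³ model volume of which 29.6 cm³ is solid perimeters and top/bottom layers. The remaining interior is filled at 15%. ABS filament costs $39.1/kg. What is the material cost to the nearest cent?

$2.16

Volume inside the shell = 187 − 29.6, so 157.4 cm³.
Infill volume: 0.15 × 157.4 → 23.61 cm³.
Total extruded: 29.6 + 23.61 → 53.21 cm³.
Mass = 53.21 × 1.04 = 55.3384 g.
At $39.1/kg: 55.3384/1000 × 39.1 = $2.16.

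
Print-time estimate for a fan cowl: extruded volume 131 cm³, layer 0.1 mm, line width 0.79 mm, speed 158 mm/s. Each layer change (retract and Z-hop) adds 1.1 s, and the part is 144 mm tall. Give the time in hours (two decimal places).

3.36 hours

Line area = 0.1 × 0.79 = 0.079 mm².
Toolpath length = 131 cm³ / 0.079 mm² = 131000 / 0.079 = 1658227.8 mm.
Time extruding = 1658227.8 / 158 = 10495.1 s.
Layers = ⌈144/0.1⌉ = 1440.
Non-print overhead = 1440 × 1.1 = 1584 s.
Total = 10495.1 + 1584 = 12079.1 s = 3.36 hours.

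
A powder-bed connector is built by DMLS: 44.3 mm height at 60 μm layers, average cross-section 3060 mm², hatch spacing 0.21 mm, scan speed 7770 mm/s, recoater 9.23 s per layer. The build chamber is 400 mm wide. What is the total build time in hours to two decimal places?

Layers = ⌈44.3/0.06⌉ = 739.
Scan path per layer: 3060 / 0.21 → 14571.4 mm.
Laser time per layer = 14571.4 / 7770, so 1.8753 s.
Layer cycle: 1.8753 + 9.23 → 11.1053 s.
Total: 739 × 11.1053 s = 8206.8167 s → 2.28 hours.

2.28 hours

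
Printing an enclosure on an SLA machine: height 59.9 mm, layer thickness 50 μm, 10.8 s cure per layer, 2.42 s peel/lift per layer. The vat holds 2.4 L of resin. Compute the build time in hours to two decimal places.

4.40 hours

Layer count = ceil(59.9 / 0.05) = 1198.
Cycle time = 10.8 + 2.42, so 13.22 s.
Total = 1198 × 13.22 = 15837.56 s = 4.40 hours.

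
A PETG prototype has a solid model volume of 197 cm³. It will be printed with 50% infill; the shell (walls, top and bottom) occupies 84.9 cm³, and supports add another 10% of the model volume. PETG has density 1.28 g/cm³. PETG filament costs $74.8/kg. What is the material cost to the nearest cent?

Interior volume: 197 − 84.9 → 112.1 cm³.
Deposited infill = 0.50 × 112.1, so 56.05 cm³.
Support: 0.10 × 197 → 19.7 cm³.
Total extruded = 84.9 + 56.05 + 19.7 = 160.65 cm³.
Mass = 160.65 × 1.28, so 205.632 g.
At $74.8/kg: 205.632/1000 × 74.8 = $15.38.

$15.38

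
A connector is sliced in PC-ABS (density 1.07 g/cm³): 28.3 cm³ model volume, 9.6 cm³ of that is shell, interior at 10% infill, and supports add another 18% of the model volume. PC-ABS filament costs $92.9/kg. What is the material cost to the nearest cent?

$1.65

Volume inside the shell: 28.3 − 9.6 → 18.7 cm³.
Infill volume: 0.10 × 18.7 → 1.87 cm³.
Support = 0.18 × 28.3, so 5.094 cm³.
Deposited volume: 9.6 + 1.87 + 5.094 → 16.564 cm³.
Mass = 16.564 × 1.07, so 17.72348 g.
At $92.9/kg: 17.72348/1000 × 92.9 = $1.65.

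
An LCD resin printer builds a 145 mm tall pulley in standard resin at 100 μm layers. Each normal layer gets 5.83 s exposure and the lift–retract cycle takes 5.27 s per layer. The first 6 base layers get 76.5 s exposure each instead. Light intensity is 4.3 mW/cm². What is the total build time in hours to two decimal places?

4.59 hours

Layers = ⌈145/0.1⌉ = 1450.
Base layers = 6 × (76.5 + 5.27), so 490.62 s.
Remaining layers = 1444 × (5.83 + 5.27) = 16028.4 s.
Total = 490.62 + 16028.4 = 16519.02 s = 4.59 hours.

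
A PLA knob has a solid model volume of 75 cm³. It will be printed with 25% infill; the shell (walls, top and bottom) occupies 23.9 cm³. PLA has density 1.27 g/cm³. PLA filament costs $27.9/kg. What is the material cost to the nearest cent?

$1.30

Infill region = 75 − 23.9, so 51.1 cm³.
Deposited infill = 0.25 × 51.1 = 12.775 cm³.
Total printed volume: 23.9 + 12.775 → 36.675 cm³.
Mass = 36.675 × 1.27, so 46.57725 g.
Cost = 46.57725 g / 1000 × $27.9/kg = $1.30.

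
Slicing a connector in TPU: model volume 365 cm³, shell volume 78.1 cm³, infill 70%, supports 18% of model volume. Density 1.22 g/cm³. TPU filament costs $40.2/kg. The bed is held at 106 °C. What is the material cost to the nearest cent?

Volume inside the shell = 365 − 78.1 = 286.9 cm³.
Deposited infill: 0.70 × 286.9 → 200.83 cm³.
Support: 0.18 × 365 → 65.7 cm³.
Total extruded = 78.1 + 200.83 + 65.7, so 344.63 cm³.
Mass = 344.63 × 1.22 = 420.4486 g.
Cost = 420.4486 g / 1000 × $40.2/kg = $16.90.

$16.90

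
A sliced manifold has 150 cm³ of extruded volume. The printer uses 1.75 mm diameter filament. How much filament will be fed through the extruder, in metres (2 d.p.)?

Cross-section of 1.75 mm filament: π·(1.75/2)² = 2.4053 mm².
Length = 150 cm³ / 2.4053 mm² = 150000 / 2.4053 = 62362.28 mm = 62.36 m.

62.36 m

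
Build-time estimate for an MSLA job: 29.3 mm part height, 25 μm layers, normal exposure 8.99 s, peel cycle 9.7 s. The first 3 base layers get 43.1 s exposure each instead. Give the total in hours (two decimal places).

Number of layers: 29.3 / 0.025 → 1172 (rounded up).
Base layers = 3 × (43.1 + 9.7), so 158.4 s.
Normal layers = 1169 × (8.99 + 9.7), so 21848.61 s.
Sum: 158.4 + 21848.61 = 22007.01 s → 6.11 hours.

6.11 hours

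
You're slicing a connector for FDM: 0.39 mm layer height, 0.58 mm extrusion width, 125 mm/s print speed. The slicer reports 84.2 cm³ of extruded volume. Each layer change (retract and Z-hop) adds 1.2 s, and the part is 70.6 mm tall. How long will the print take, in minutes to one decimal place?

53.3 minutes

Extrusion cross-section = 0.39 × 0.58 = 0.2262 mm².
Path length: 84200 mm³ / 0.2262 mm² → 372237 mm.
Print-move time = 372237 / 125 = 2977.9 s.
Number of layers: 70.6 / 0.39 → 182 (rounded up).
Non-print overhead = 182 × 1.2, so 218.4 s.
Total = 2977.9 + 218.4 = 3196.3 s = 53.3 minutes.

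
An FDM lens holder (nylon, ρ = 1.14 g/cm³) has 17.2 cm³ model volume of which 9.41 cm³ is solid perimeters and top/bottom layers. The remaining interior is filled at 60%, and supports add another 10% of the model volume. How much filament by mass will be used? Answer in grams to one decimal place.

18.0 g

Interior volume = 17.2 − 9.41, so 7.79 cm³.
Infill deposited = 0.60 × 7.79, so 4.674 cm³.
Support = 0.10 × 17.2 = 1.72 cm³.
Total printed volume: 9.41 + 4.674 + 1.72 → 15.804 cm³.
Mass = 15.804 × 1.14 = 18.01656 g.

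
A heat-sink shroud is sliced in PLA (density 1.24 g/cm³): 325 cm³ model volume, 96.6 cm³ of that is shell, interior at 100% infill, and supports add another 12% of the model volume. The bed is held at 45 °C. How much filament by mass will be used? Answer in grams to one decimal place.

451.4 g

Interior volume: 325 − 96.6 → 228.4 cm³.
Deposited infill = 1.00 × 228.4 = 228.4 cm³.
Support = 0.12 × 325, so 39 cm³.
Total printed volume = 96.6 + 228.4 + 39, so 364 cm³.
Mass = 364 × 1.24, so 451.36 g.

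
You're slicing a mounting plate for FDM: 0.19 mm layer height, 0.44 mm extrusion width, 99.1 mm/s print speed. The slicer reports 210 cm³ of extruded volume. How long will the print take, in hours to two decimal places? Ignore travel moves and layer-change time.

Bead cross-section = 0.19 × 0.44 = 0.0836 mm².
Total extruded path = 210000/0.0836 = 2511961.7 mm.
Extrusion time = 2511961.7 / 99.1 = 25347.7 s.
25347.7 s = 7.04 hours.

7.04 hours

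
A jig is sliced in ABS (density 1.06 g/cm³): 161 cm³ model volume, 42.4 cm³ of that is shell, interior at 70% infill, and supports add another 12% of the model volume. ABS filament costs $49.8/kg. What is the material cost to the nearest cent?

Interior volume: 161 − 42.4 → 118.6 cm³.
Deposited infill: 0.70 × 118.6 → 83.02 cm³.
Support = 0.12 × 161 = 19.32 cm³.
Total printed volume = 42.4 + 83.02 + 19.32 = 144.74 cm³.
Mass: 144.74 × 1.06 → 153.4244 g.
At $49.8/kg: 153.4244/1000 × 49.8 = $7.64.

$7.64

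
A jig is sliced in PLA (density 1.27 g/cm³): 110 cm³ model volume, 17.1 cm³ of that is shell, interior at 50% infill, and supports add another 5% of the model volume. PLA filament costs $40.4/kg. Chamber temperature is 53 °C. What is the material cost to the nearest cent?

Volume inside the shell = 110 − 17.1, so 92.9 cm³.
Infill deposited = 0.50 × 92.9, so 46.45 cm³.
Support = 0.05 × 110, so 5.5 cm³.
Total extruded: 17.1 + 46.45 + 5.5 → 69.05 cm³.
Mass = 69.05 × 1.27 = 87.6935 g.
At $40.4/kg: 87.6935/1000 × 40.4 = $3.54.

$3.54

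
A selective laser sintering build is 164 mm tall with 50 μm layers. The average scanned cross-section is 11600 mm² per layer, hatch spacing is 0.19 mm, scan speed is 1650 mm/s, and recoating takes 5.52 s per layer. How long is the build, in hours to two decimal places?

Number of layers: 164 / 0.05 → 3280 (rounded up).
Hatch length per layer = 11600 / 0.19 = 61052.6 mm.
Laser time per layer: 61052.6 / 1650 → 37.0016 s.
Per-layer time = 37.0016 + 5.52, so 42.5216 s.
3280 layers × 42.5216 s/layer = 139470.848 s, i.e. 38.74 hours.

38.74 hours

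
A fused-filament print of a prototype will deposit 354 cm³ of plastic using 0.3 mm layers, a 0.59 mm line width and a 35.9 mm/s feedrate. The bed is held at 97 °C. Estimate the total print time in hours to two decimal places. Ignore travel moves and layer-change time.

Extrusion cross-section: 0.3 × 0.59 → 0.177 mm².
Toolpath length = 354 cm³ / 0.177 mm² = 354000 / 0.177 = 2000000 mm.
Print-move time = 2000000 / 35.9, so 55710.3 s.
That's 55710.3 s → 15.48 hours.

15.48 hours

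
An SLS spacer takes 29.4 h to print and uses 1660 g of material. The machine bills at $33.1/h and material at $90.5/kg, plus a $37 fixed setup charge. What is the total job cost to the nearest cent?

Machine-time cost = 33.1 × 29.4 = $973.14.
Feedstock cost: 90.5 × 1660/1000 → $150.23.
Adding setup: 973.14 + 150.23 + 37 → $1160.37.

$1160.37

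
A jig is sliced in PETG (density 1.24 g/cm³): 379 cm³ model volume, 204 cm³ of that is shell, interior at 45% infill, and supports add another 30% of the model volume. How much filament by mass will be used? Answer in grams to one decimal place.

Infill region = 379 − 204, so 175 cm³.
Infill deposited: 0.45 × 175 → 78.75 cm³.
Support = 0.30 × 379 = 113.7 cm³.
Total printed volume = 204 + 78.75 + 113.7, so 396.45 cm³.
Mass = 396.45 × 1.24, so 491.598 g.

491.6 g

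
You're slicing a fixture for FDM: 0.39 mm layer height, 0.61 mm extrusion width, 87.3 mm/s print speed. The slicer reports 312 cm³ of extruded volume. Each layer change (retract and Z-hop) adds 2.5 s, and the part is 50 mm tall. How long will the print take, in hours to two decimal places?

Line area: 0.39 × 0.61 → 0.2379 mm².
Path length: 312000 mm³ / 0.2379 mm² → 1311475.4 mm.
Extrusion time = 1311475.4 / 87.3 = 15022.6 s.
Layer count = ceil(50 / 0.39) = 129.
Z-hop total = 129 × 2.5 = 322.5 s.
Altogether 15022.6 + 322.5 = 15345.1 s, i.e. 4.26 hours.

4.26 hours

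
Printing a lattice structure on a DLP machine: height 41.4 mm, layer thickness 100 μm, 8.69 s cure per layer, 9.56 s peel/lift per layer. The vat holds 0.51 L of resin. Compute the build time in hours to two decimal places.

Layer count = ceil(41.4 / 0.1) = 414.
Each layer takes: 8.69 + 9.56 → 18.25 s.
Total = 414 × 18.25 = 7555.5 s = 2.10 hours.

2.10 hours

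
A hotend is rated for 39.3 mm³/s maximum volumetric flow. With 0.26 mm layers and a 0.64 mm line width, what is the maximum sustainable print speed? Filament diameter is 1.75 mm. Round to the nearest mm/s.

A = 0.26 × 0.64, so 0.1664 mm².
v_max = Q/A = 39.3/0.1664 = 236.18 mm/s → 236 mm/s.

236 mm/s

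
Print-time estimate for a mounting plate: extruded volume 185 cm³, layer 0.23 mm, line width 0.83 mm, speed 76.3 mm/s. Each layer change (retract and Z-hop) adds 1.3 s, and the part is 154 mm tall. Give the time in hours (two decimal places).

3.77 hours

Extrusion cross-section = 0.23 × 0.83, so 0.1909 mm².
Total extruded path = 185000/0.1909 = 969093.8 mm.
Extrusion time = 969093.8 / 76.3, so 12701.1 s.
Layer count = ceil(154 / 0.23) = 670.
Z-hop total = 670 × 1.3, so 871 s.
Altogether 12701.1 + 871 = 13572.1 s, i.e. 3.77 hours.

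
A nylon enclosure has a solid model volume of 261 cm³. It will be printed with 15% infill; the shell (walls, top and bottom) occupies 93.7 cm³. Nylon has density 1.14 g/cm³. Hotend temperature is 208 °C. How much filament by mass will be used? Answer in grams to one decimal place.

Volume inside the shell = 261 − 93.7 = 167.3 cm³.
Deposited infill = 0.15 × 167.3 = 25.095 cm³.
Deposited volume: 93.7 + 25.095 → 118.795 cm³.
Mass: 118.795 × 1.14 → 135.4263 g.

135.4 g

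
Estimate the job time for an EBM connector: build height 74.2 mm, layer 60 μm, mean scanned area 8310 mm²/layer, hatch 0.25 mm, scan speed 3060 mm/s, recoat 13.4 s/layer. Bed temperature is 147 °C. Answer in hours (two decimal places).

Layers = ⌈74.2/0.06⌉ = 1237.
Hatch length per layer: 8310 / 0.25 → 33240 mm.
Scan time per layer = 33240 / 3060, so 10.8627 s.
Per-layer time = 10.8627 + 13.4, so 24.2627 s.
Total: 1237 × 24.2627 s = 30012.9599 s → 8.34 hours.

8.34 hours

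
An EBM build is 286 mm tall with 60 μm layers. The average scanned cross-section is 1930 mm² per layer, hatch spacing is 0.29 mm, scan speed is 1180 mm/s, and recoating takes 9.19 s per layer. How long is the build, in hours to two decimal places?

Layer count = ceil(286 / 0.06) = 4767.
Per-layer scan distance: 1930 / 0.29 → 6655.2 mm.
Per-layer scan time = 6655.2 / 1180 = 5.64 s.
Layer cycle = 5.64 + 9.19, so 14.83 s.
4767 layers × 14.83 s/layer = 70694.61 s, i.e. 19.64 hours.

19.64 hours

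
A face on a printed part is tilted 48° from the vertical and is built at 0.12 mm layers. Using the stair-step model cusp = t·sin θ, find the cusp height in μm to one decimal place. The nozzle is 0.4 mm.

89.2 μm

h_c = t·sin θ = 0.12 × 0.7431 = 0.089172 mm (89.2 μm).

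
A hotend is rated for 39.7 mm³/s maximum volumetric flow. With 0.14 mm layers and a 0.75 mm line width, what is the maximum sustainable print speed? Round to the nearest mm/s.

Extrusion cross-section = 0.14 × 0.75, so 0.105 mm².
v_max = Q/A = 39.7/0.105 = 378.10 mm/s → 378 mm/s.

378 mm/s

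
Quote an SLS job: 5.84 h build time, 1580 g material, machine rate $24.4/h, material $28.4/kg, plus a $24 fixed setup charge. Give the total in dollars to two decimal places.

$211.37

Machine cost: 24.4 × 5.84 → $142.496.
Material charge = 28.4 × 1580/1000 = $44.872.
Adding setup: 142.496 + 44.872 + 24 → 211.368 ≈ $211.37.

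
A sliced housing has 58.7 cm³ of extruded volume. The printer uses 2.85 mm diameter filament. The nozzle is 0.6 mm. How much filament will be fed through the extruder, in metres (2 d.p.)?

9.20 m

Filament cross-section = π × (2.85/2)² = 6.3794 mm².
L = 58700 mm³ / 6.3794 mm² = 9201.49 mm, i.e. 9.20 m.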